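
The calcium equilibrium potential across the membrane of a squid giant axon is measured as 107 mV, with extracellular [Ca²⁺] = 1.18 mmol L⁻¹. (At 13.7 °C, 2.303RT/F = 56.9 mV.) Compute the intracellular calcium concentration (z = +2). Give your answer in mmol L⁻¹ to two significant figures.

Nernst: E = (56.9/2) · log₁₀([out]/[in]), so log₁₀([out]/[in]) = 107.0 × 2 / 56.9 = 3.7610.
[out]/[in] = 10^(3.7610) = 5767.
[in] = 1.18 / 5767 = 0.0002046 mmol L⁻¹.

0.00020 mmol L⁻¹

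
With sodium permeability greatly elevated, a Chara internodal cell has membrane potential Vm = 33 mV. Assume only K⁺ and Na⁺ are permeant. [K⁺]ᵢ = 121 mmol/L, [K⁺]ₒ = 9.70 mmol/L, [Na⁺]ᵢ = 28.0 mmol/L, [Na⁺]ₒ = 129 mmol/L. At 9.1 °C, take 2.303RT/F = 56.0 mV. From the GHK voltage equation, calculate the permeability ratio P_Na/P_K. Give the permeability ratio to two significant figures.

Let α = P_Na/P_K. GHK: Vm = 56.0·log₁₀[(Kₒ + α·Naₒ)/(Kᵢ + α·Naᵢ)].
10^(Vm/56.0) = 10^(33.0/56.0) = 3.8841
So 3.8841·(Kᵢ + α·Naᵢ) = Kₒ + α·Naₒ → α = (3.8841·121.0 − 9.7) / (129.0 − 3.8841·28.0)
α = (470 − 9.7) / (129.0 − 108.8) = 460.3/20.25 = 22.73

23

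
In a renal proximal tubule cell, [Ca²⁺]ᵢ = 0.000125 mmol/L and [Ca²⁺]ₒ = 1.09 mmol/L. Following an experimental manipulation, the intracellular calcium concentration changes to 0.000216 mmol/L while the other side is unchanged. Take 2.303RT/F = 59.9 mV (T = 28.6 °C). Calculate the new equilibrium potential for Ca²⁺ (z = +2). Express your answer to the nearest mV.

After the shift: [Ca²⁺]_out = 1.09, [Ca²⁺]_in = 0.000216 mmol/L.
E_new = (59.9/2)·log₁₀(1.09/0.000216) = 29.95 · (3.7030) = 110.90 mV

111 mV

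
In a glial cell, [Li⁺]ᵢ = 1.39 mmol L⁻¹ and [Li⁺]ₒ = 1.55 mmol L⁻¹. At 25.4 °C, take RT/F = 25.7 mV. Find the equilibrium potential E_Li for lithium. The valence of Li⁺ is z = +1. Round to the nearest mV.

3 mV

E = (25.7/z) · ln([Li⁺]_out/[Li⁺]_in) with z = +1.
= (25.7/1) · ln(1.55/1.39) = 25.70 · ln(1.115)
= 25.70 · (0.1090) = 2.80 mV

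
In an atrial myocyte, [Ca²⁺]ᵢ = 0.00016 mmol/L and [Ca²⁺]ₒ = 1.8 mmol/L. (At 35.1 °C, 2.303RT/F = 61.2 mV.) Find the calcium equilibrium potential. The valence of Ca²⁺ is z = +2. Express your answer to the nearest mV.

E = (61.2/z) · log₁₀([Ca²⁺]_out/[Ca²⁺]_in) with z = +2.
= (61.2/2) · log₁₀(1.8/0.00016) = 30.60 · log₁₀(1.125e+04)
= 30.60 · (4.0512) = 123.97 mV

124 mV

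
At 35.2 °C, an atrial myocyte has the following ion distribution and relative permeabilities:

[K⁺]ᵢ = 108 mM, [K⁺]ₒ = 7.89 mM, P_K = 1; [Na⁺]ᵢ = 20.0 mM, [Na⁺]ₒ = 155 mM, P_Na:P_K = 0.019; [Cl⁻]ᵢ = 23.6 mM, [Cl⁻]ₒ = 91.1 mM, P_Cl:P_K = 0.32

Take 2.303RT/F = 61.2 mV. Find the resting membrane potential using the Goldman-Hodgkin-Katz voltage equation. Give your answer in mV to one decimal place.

Vm = 61.2 · log₁₀[(Σ P·[cation]ₒ + Σ P·[anion]ᵢ) / (Σ P·[cation]ᵢ + Σ P·[anion]ₒ)]
Numerator = 1×7.89 + 0.019×155 + 0.32×23.6 = 18.39
Denominator = 1×108 + 0.019×20.0 + 0.32×91.1 = 137.5
Vm = 61.2 · log₁₀(0.13369) = 61.2 × (-0.8739) = -53.48 mV

-53.5 mV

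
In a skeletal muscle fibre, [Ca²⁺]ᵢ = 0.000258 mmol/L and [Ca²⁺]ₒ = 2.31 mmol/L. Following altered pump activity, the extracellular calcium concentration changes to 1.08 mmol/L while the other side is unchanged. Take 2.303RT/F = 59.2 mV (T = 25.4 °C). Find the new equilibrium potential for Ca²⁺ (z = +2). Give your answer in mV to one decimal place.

After the shift: [Ca²⁺]_out = 1.08, [Ca²⁺]_in = 0.000258 mmol/L.
E_new = (59.2/2)·log₁₀(1.08/0.000258) = 29.60 · (3.6218) = 107.21 mV

107.2 mV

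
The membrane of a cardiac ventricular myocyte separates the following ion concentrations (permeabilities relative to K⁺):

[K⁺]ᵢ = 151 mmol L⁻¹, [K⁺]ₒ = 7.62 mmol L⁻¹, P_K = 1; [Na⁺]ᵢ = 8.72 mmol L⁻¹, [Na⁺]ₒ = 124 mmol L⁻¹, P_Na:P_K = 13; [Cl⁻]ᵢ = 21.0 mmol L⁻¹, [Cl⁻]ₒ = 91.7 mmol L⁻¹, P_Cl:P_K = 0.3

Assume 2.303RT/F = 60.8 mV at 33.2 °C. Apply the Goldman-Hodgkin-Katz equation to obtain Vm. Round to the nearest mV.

45 mV

Vm = 60.8 · log₁₀[(Σ P·[cation]ₒ + Σ P·[anion]ᵢ) / (Σ P·[cation]ᵢ + Σ P·[anion]ₒ)]
Numerator = 1×7.62 + 13×124 + 0.3×21.0 = 1626
Denominator = 1×151 + 13×8.72 + 0.3×91.7 = 291.9
Vm = 60.8 · log₁₀(5.5707) = 60.8 × (0.7459) = 45.35 mV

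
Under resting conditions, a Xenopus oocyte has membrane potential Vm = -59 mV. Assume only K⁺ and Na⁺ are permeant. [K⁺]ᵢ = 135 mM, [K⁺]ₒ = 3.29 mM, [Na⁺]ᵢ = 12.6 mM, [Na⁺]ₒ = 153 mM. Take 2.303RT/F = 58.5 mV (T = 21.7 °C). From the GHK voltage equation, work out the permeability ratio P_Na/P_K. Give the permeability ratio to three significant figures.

Let α = P_Na/P_K. GHK: Vm = 58.5·log₁₀[(Kₒ + α·Naₒ)/(Kᵢ + α·Naᵢ)].
10^(Vm/58.5) = 10^(-59.0/58.5) = 0.098051
So 0.098051·(Kᵢ + α·Naᵢ) = Kₒ + α·Naₒ → α = (0.098051·135.0 − 3.29) / (153.0 − 0.098051·12.6)
α = (13.24 − 3.29) / (153.0 − 1.235) = 9.947/151.8 = 0.06554

0.0655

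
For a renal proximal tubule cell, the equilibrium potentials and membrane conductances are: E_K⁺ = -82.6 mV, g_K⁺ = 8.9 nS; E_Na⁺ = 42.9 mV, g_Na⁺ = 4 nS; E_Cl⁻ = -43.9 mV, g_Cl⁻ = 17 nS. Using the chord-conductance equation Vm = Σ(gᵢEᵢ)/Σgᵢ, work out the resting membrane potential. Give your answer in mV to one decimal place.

Σ gᵢEᵢ = 8.9·(-82.6) + 4·(42.9) + 17·(-43.9) = -1309.84
Σ gᵢ = 8.9 + 4 + 17 = 29.9
Vm = -1309.84 / 29.9 = -43.81 mV

-43.8 mV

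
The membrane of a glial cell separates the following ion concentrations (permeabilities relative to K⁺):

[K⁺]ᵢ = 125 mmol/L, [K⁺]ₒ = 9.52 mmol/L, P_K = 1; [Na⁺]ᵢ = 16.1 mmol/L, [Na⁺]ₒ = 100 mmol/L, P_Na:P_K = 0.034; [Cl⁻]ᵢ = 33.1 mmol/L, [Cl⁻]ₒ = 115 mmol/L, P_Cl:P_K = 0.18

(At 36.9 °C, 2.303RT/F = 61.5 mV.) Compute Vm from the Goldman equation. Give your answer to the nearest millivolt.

Vm = 61.5 · log₁₀[(Σ P·[cation]ₒ + Σ P·[anion]ᵢ) / (Σ P·[cation]ᵢ + Σ P·[anion]ₒ)]
Numerator = 1×9.52 + 0.034×100 + 0.18×33.1 = 18.88
Denominator = 1×125 + 0.034×16.1 + 0.18×115 = 146.2
Vm = 61.5 · log₁₀(0.12908) = 61.5 × (-0.8891) = -54.68 mV

-55 mV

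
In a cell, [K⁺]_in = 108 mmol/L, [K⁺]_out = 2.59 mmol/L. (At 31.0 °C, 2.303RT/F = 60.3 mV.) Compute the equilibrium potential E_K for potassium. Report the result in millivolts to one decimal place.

-97.7 mV

E = (60.3/z) · log₁₀([K⁺]_out/[K⁺]_in) with z = +1.
= (60.3/1) · log₁₀(2.59/108) = 60.30 · log₁₀(0.02398)
= 60.30 · (-1.6201) = -97.69 mV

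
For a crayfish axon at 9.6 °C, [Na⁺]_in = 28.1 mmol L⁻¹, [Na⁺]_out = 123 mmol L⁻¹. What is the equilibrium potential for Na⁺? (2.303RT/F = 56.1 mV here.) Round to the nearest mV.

E = (56.1/z) · log₁₀([Na⁺]_out/[Na⁺]_in) with z = +1.
= (56.1/1) · log₁₀(123/28.1) = 56.10 · log₁₀(4.377)
= 56.10 · (0.6412) = 35.97 mV

36 mV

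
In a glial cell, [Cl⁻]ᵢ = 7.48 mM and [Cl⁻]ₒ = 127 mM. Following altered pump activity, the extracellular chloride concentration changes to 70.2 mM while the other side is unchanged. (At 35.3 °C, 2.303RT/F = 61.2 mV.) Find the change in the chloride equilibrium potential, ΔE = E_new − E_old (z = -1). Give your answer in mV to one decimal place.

E_old = (61.2/-1)·log₁₀(127/7.48) = -75.27 mV
E_new = (61.2/-1)·log₁₀(70.2/7.48) = -59.51 mV
ΔE = -59.51 − (-75.27) = 15.76 mV

15.8 mV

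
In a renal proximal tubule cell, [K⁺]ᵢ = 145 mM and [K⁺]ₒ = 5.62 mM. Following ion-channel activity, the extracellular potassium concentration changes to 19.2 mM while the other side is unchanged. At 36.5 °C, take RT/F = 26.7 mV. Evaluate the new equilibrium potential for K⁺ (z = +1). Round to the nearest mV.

-54 mV

After the shift: [K⁺]_out = 19.2, [K⁺]_in = 145 mM.
E_new = (26.7/1)·ln(19.2/145) = 26.70 · (-2.0218) = -53.98 mV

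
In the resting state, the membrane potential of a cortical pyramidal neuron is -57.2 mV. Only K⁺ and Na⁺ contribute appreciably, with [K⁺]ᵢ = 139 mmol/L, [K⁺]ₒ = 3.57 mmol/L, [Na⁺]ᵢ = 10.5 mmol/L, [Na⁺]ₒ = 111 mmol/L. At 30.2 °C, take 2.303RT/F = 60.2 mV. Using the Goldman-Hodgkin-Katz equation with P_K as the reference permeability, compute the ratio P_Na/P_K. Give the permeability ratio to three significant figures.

Let α = P_Na/P_K. GHK: Vm = 60.2·log₁₀[(Kₒ + α·Naₒ)/(Kᵢ + α·Naᵢ)].
10^(Vm/60.2) = 10^(-57.2/60.2) = 0.11216
So 0.11216·(Kᵢ + α·Naᵢ) = Kₒ + α·Naₒ → α = (0.11216·139.0 − 3.57) / (111.0 − 0.11216·10.5)
α = (15.59 − 3.57) / (111.0 − 1.178) = 12.02/109.8 = 0.1095

0.109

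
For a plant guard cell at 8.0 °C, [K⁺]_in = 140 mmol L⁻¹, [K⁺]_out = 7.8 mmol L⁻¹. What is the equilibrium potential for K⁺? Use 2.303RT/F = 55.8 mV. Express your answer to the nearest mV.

E = (55.8/z) · log₁₀([K⁺]_out/[K⁺]_in) with z = +1.
= (55.8/1) · log₁₀(7.8/140) = 55.80 · log₁₀(0.05571)
= 55.80 · (-1.2540) = -69.98 mV

-70 mV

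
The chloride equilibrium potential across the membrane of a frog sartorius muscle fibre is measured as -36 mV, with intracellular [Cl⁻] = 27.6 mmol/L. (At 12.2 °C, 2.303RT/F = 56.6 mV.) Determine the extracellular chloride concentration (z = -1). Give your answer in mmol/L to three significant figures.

119 mmol/L

Nernst: E = (56.6/-1) · log₁₀([out]/[in]), so log₁₀([out]/[in]) = -36.0 × -1 / 56.6 = 0.6360.
[out]/[in] = 10^(0.6360) = 4.326.
[out] = 4.326 × 27.6 = 119.4 mmol/L.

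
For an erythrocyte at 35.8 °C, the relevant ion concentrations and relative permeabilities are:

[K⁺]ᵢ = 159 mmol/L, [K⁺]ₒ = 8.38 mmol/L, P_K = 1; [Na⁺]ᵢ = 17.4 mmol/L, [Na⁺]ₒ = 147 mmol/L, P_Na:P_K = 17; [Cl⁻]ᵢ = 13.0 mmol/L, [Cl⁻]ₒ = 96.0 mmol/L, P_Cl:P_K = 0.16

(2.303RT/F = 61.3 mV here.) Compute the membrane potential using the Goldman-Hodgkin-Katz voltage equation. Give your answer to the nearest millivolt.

45 mV

Vm = 61.3 · log₁₀[(Σ P·[cation]ₒ + Σ P·[anion]ᵢ) / (Σ P·[cation]ᵢ + Σ P·[anion]ₒ)]
Numerator = 1×8.38 + 17×147 + 0.16×13.0 = 2509
Denominator = 1×159 + 17×17.4 + 0.16×96.0 = 470.2
Vm = 61.3 · log₁₀(5.3375) = 61.3 × (0.7273) = 44.59 mV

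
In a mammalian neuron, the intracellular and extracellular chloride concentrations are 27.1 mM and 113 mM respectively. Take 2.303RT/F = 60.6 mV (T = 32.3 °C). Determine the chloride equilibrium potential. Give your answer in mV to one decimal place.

E = (60.6/z) · log₁₀([Cl⁻]_out/[Cl⁻]_in) with z = -1.
For an anion, dividing by z = -1 reverses the sign.
= (60.6/-1) · log₁₀(113/27.1) = -60.60 · log₁₀(4.17)
= -60.60 · (0.6201) = -37.58 mV

-37.6 mV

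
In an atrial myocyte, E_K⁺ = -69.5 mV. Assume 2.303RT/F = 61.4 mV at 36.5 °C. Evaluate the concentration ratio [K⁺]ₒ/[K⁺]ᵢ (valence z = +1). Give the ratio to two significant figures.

0.074

log₁₀([out]/[in]) = E·z/(61.4) = -69.5 × 1 / 61.4 = -1.1319
[out]/[in] = 10^(-1.1319) = 0.0738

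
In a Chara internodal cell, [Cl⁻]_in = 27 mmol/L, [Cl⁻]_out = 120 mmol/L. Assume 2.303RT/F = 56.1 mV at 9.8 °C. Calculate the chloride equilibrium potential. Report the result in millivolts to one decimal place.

-36.3 mV

E = (56.1/z) · log₁₀([Cl⁻]_out/[Cl⁻]_in) with z = -1.
For an anion, dividing by z = -1 reverses the sign.
= (56.1/-1) · log₁₀(120/27) = -56.10 · log₁₀(4.444)
= -56.10 · (0.6478) = -36.34 mV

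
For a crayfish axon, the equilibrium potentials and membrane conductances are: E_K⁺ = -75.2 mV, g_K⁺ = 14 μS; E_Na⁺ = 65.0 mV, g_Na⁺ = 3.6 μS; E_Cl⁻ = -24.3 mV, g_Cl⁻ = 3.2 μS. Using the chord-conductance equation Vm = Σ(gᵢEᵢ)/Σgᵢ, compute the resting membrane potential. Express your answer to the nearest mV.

-43 mV

Σ gᵢEᵢ = 14·(-75.2) + 3.6·(65.0) + 3.2·(-24.3) = -896.56
Σ gᵢ = 14 + 3.6 + 3.2 = 20.8
Vm = -896.56 / 20.8 = -43.10 mV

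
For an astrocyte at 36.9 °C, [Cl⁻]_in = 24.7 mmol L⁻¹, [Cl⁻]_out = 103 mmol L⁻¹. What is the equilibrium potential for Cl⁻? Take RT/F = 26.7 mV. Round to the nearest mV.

-38 mV

E = (26.7/z) · ln([Cl⁻]_out/[Cl⁻]_in) with z = -1.
For an anion, dividing by z = -1 reverses the sign.
= (26.7/-1) · ln(103/24.7) = -26.70 · ln(4.17)
= -26.70 · (1.4279) = -38.13 mV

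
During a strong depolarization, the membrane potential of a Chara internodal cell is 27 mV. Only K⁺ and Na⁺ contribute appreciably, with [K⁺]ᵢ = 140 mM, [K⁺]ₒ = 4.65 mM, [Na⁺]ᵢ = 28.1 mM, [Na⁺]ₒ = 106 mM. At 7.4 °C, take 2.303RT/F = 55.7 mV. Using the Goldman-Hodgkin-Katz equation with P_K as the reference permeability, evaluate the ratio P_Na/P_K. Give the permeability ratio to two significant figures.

21

Let α = P_Na/P_K. GHK: Vm = 55.7·log₁₀[(Kₒ + α·Naₒ)/(Kᵢ + α·Naᵢ)].
10^(Vm/55.7) = 10^(27.0/55.7) = 3.0531
So 3.0531·(Kᵢ + α·Naᵢ) = Kₒ + α·Naₒ → α = (3.0531·140.0 − 4.65) / (106.0 − 3.0531·28.1)
α = (427.4 − 4.65) / (106.0 − 85.79) = 422.8/20.21 = 20.92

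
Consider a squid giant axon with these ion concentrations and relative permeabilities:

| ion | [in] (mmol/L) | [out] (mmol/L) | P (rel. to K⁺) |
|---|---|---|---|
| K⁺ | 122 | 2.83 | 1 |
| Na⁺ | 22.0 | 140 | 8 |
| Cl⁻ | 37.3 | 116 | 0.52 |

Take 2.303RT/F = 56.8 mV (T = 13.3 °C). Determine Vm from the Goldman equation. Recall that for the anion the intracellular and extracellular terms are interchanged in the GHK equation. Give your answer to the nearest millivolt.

29 mV

Vm = 56.8 · log₁₀[(Σ P·[cation]ₒ + Σ P·[anion]ᵢ) / (Σ P·[cation]ᵢ + Σ P·[anion]ₒ)]
Numerator = 1×2.83 + 8×140 + 0.52×37.3 = 1142
Denominator = 1×122 + 8×22.0 + 0.52×116 = 358.3
Vm = 56.8 · log₁₀(3.1877) = 56.8 × (0.5035) = 28.60 mV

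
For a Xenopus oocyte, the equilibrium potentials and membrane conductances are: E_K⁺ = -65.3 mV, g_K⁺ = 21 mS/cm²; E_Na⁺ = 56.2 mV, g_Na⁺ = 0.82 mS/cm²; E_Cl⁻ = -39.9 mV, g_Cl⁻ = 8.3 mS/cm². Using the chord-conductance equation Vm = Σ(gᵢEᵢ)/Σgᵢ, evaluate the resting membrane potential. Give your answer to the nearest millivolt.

Σ gᵢEᵢ = 21·(-65.3) + 0.82·(56.2) + 8.3·(-39.9) = -1656.39
Σ gᵢ = 21 + 0.82 + 8.3 = 30.12
Vm = -1656.39 / 30.12 = -54.99 mV

-55 mV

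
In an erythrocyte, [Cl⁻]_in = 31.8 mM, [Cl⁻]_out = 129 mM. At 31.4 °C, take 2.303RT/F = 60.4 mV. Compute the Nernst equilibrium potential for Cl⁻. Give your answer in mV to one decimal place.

E = (60.4/z) · log₁₀([Cl⁻]_out/[Cl⁻]_in) with z = -1.
For an anion, dividing by z = -1 reverses the sign.
= (60.4/-1) · log₁₀(129/31.8) = -60.40 · log₁₀(4.057)
= -60.40 · (0.6082) = -36.73 mV

-36.7 mV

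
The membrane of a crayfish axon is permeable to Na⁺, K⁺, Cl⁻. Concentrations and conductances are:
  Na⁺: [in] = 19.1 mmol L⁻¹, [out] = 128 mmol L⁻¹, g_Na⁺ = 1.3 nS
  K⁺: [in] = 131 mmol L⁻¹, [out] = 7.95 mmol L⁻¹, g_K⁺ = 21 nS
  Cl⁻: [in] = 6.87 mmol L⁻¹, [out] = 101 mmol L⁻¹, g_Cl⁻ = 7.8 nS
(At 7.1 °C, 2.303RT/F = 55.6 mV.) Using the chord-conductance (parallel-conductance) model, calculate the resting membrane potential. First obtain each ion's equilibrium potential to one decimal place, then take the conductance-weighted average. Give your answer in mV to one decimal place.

-62.1 mV

E_Na⁺ = (55.6/1)·log₁₀(128/19.1) = 45.9 mV
E_K⁺ = (55.6/1)·log₁₀(7.95/131) = -67.7 mV
E_Cl⁻ = (55.6/-1)·log₁₀(101/6.87) = -64.9 mV
Vm = (Σ gᵢEᵢ)/(Σ gᵢ) = (1.3·45.9 + 21·-67.7 + 7.8·-64.9) / (1.3 + 21 + 7.8)
= -1868.25 / 30.1 = -62.07 mV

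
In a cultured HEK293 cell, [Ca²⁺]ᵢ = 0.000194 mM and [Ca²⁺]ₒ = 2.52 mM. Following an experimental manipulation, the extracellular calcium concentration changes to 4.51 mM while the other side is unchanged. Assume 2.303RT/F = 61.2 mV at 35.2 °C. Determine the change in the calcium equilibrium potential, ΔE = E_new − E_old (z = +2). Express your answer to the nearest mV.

8 mV

E_old = (61.2/2)·log₁₀(2.52/0.000194) = 125.88 mV
E_new = (61.2/2)·log₁₀(4.51/0.000194) = 133.61 mV
ΔE = 133.61 − (125.88) = 7.73 mV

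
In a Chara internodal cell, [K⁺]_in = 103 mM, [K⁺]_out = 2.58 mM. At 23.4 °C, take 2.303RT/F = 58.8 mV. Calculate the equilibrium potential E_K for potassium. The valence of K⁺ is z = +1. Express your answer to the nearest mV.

-94 mV

E = (58.8/z) · log₁₀([K⁺]_out/[K⁺]_in) with z = +1.
= (58.8/1) · log₁₀(2.58/103) = 58.80 · log₁₀(0.02505)
= 58.80 · (-1.6012) = -94.15 mV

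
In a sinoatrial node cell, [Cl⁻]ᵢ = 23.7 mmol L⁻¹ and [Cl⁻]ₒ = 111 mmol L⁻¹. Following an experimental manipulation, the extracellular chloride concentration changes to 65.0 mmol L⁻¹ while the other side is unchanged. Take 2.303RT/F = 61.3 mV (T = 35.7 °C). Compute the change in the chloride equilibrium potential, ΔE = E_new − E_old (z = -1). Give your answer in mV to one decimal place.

E_old = (61.3/-1)·log₁₀(111/23.7) = -41.11 mV
E_new = (61.3/-1)·log₁₀(65.0/23.7) = -26.86 mV
ΔE = -26.86 − (-41.11) = 14.25 mV

14.2 mV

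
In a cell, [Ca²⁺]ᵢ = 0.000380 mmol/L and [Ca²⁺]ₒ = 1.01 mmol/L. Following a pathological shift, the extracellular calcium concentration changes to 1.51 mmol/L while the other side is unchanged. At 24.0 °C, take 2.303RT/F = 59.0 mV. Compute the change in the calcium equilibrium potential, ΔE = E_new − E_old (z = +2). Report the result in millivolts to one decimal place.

5.2 mV

E_old = (59.0/2)·log₁₀(1.01/0.000380) = 101.02 mV
E_new = (59.0/2)·log₁₀(1.51/0.000380) = 106.18 mV
ΔE = 106.18 − (101.02) = 5.15 mV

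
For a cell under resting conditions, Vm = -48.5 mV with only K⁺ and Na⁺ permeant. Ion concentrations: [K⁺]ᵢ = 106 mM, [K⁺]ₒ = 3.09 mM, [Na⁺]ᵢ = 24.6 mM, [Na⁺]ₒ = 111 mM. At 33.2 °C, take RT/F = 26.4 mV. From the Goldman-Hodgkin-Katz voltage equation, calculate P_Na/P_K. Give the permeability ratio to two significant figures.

0.13

Let α = P_Na/P_K. GHK: Vm = 26.4·ln[(Kₒ + α·Naₒ)/(Kᵢ + α·Naᵢ)].
e^(Vm/26.4) = e^(-48.5/26.4) = 0.15928
So 0.15928·(Kᵢ + α·Naᵢ) = Kₒ + α·Naₒ → α = (0.15928·106.0 − 3.09) / (111.0 − 0.15928·24.6)
α = (16.88 − 3.09) / (111.0 − 3.918) = 13.79/107.1 = 0.1288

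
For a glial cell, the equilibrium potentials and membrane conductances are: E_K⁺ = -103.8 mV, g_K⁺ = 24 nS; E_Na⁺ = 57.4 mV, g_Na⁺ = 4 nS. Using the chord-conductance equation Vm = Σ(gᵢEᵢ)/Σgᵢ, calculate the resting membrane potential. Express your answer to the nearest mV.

-81 mV

Σ gᵢEᵢ = 24·(-103.8) + 4·(57.4) = -2261.60
Σ gᵢ = 24 + 4 = 28
Vm = -2261.60 / 28 = -80.77 mV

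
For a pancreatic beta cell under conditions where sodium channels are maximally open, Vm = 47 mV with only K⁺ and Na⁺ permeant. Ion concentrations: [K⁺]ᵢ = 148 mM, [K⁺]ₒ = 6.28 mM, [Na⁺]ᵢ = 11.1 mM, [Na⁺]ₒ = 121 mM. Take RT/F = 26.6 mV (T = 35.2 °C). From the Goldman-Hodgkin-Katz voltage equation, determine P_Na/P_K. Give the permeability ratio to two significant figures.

15

Let α = P_Na/P_K. GHK: Vm = 26.6·ln[(Kₒ + α·Naₒ)/(Kᵢ + α·Naᵢ)].
e^(Vm/26.6) = e^(47.0/26.6) = 5.8528
So 5.8528·(Kᵢ + α·Naᵢ) = Kₒ + α·Naₒ → α = (5.8528·148.0 − 6.28) / (121.0 − 5.8528·11.1)
α = (866.2 − 6.28) / (121.0 − 64.97) = 859.9/56.03 = 15.35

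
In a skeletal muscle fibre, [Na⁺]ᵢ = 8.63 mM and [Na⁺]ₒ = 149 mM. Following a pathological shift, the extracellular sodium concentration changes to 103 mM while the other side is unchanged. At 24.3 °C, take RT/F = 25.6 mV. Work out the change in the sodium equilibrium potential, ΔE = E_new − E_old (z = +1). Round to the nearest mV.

-9 mV

E_old = (25.6/1)·ln(149/8.63) = 72.93 mV
E_new = (25.6/1)·ln(103/8.63) = 63.47 mV
ΔE = 63.47 − (72.93) = -9.45 mV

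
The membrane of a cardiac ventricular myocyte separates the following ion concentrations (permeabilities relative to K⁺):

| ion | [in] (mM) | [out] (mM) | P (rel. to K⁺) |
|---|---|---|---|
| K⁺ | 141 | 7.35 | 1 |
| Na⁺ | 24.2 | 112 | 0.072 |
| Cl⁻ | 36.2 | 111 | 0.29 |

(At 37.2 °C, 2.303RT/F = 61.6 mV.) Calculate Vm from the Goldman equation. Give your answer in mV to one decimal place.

-51.1 mV

Vm = 61.6 · log₁₀[(Σ P·[cation]ₒ + Σ P·[anion]ᵢ) / (Σ P·[cation]ᵢ + Σ P·[anion]ₒ)]
Numerator = 1×7.35 + 0.072×112 + 0.29×36.2 = 25.91
Denominator = 1×141 + 0.072×24.2 + 0.29×111 = 174.9
Vm = 61.6 · log₁₀(0.14813) = 61.6 × (-0.8294) = -51.09 mV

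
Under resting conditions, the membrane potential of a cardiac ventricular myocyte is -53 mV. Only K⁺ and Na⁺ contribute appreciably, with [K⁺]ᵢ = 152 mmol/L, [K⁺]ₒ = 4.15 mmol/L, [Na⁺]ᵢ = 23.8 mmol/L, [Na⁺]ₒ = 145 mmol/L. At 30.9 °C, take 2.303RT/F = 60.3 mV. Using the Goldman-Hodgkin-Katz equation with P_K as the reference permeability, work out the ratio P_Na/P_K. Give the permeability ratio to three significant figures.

0.112

Let α = P_Na/P_K. GHK: Vm = 60.3·log₁₀[(Kₒ + α·Naₒ)/(Kᵢ + α·Naᵢ)].
10^(Vm/60.3) = 10^(-53.0/60.3) = 0.13215
So 0.13215·(Kᵢ + α·Naᵢ) = Kₒ + α·Naₒ → α = (0.13215·152.0 − 4.15) / (145.0 − 0.13215·23.8)
α = (20.09 − 4.15) / (145.0 − 3.145) = 15.94/141.9 = 0.1123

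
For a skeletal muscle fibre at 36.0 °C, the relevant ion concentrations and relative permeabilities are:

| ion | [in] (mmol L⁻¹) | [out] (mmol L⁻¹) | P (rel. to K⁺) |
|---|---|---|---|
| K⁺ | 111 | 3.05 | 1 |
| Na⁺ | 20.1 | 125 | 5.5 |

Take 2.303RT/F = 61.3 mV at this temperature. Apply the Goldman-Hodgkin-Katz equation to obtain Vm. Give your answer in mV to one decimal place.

Vm = 61.3 · log₁₀[(Σ P·[cation]ₒ + Σ P·[anion]ᵢ) / (Σ P·[cation]ᵢ + Σ P·[anion]ₒ)]
Numerator = 1×3.05 + 5.5×125 = 690.5
Denominator = 1×111 + 5.5×20.1 = 221.6
Vm = 61.3 · log₁₀(3.1169) = 61.3 × (0.4937) = 30.27 mV

30.3 mV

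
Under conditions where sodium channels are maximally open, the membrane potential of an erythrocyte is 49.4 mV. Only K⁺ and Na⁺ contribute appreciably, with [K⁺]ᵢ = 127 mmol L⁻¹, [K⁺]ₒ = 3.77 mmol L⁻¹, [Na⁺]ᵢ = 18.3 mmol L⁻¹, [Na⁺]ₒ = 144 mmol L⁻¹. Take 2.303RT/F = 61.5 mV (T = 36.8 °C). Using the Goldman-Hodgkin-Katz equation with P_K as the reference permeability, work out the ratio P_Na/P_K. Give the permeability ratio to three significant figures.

Let α = P_Na/P_K. GHK: Vm = 61.5·log₁₀[(Kₒ + α·Naₒ)/(Kᵢ + α·Naᵢ)].
10^(Vm/61.5) = 10^(49.4/61.5) = 6.357
So 6.357·(Kᵢ + α·Naᵢ) = Kₒ + α·Naₒ → α = (6.357·127.0 − 3.77) / (144.0 − 6.357·18.3)
α = (807.3 − 3.77) / (144.0 − 116.3) = 803.6/27.67 = 29.04

29.0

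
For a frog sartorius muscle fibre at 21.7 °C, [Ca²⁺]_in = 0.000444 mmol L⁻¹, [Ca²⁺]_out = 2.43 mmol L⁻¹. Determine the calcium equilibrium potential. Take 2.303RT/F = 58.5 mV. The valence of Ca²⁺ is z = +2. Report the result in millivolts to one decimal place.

E = (58.5/z) · log₁₀([Ca²⁺]_out/[Ca²⁺]_in) with z = +2.
= (58.5/2) · log₁₀(2.43/0.000444) = 29.25 · log₁₀(5473)
= 29.25 · (3.7382) = 109.34 mV

109.3 mV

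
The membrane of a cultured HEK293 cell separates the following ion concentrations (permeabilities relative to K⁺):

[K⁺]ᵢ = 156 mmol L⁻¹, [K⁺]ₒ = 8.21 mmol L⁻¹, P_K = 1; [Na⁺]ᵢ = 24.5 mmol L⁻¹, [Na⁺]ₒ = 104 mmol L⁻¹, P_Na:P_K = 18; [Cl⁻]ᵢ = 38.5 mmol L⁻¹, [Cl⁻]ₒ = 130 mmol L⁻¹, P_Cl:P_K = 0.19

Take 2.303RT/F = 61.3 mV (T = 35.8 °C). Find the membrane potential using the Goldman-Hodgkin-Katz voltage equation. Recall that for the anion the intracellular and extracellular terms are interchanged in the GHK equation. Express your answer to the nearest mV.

30 mV

Vm = 61.3 · log₁₀[(Σ P·[cation]ₒ + Σ P·[anion]ᵢ) / (Σ P·[cation]ᵢ + Σ P·[anion]ₒ)]
Numerator = 1×8.21 + 18×104 + 0.19×38.5 = 1888
Denominator = 1×156 + 18×24.5 + 0.19×130 = 621.7
Vm = 61.3 · log₁₀(3.0361) = 61.3 × (0.4823) = 29.57 mV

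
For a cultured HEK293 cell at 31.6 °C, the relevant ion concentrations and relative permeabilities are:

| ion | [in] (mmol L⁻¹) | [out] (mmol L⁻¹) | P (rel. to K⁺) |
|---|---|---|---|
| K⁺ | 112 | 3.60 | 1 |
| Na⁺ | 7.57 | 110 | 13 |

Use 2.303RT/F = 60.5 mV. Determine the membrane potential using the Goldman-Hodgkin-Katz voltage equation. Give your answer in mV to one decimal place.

50.4 mV

Vm = 60.5 · log₁₀[(Σ P·[cation]ₒ + Σ P·[anion]ᵢ) / (Σ P·[cation]ᵢ + Σ P·[anion]ₒ)]
Numerator = 1×3.60 + 13×110 = 1434
Denominator = 1×112 + 13×7.57 = 210.4
Vm = 60.5 · log₁₀(6.8134) = 60.5 × (0.8334) = 50.42 mV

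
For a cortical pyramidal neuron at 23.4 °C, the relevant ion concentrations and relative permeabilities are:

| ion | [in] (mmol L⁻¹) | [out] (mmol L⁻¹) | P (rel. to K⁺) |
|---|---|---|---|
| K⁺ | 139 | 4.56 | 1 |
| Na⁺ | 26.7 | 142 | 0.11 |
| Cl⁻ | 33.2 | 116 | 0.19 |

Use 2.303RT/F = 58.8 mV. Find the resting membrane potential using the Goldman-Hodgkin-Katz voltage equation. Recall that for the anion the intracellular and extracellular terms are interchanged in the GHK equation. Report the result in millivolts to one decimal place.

-46.6 mV

Vm = 58.8 · log₁₀[(Σ P·[cation]ₒ + Σ P·[anion]ᵢ) / (Σ P·[cation]ᵢ + Σ P·[anion]ₒ)]
Numerator = 1×4.56 + 0.11×142 + 0.19×33.2 = 26.49
Denominator = 1×139 + 0.11×26.7 + 0.19×116 = 164
Vm = 58.8 · log₁₀(0.16153) = 58.8 × (-0.7917) = -46.55 mV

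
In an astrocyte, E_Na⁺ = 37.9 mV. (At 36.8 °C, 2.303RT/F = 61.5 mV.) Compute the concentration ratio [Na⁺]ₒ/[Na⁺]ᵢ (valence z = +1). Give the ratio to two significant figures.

4.1

log₁₀([out]/[in]) = E·z/(61.5) = 37.9 × 1 / 61.5 = 0.6163
[out]/[in] = 10^(0.6163) = 4.133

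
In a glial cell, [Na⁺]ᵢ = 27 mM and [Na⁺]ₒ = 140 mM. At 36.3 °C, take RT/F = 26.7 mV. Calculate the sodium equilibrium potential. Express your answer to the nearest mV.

E = (26.7/z) · ln([Na⁺]_out/[Na⁺]_in) with z = +1.
= (26.7/1) · ln(140/27) = 26.70 · ln(5.185)
= 26.70 · (1.6458) = 43.94 mV

44 mV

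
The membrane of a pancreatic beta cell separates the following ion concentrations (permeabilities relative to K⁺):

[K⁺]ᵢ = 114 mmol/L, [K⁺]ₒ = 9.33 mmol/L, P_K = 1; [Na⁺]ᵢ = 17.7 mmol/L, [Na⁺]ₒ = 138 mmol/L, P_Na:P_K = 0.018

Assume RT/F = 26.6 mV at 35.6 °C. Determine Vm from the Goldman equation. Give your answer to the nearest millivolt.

Vm = 26.6 · ln[(Σ P·[cation]ₒ + Σ P·[anion]ᵢ) / (Σ P·[cation]ᵢ + Σ P·[anion]ₒ)]
Numerator = 1×9.33 + 0.018×138 = 11.81
Denominator = 1×114 + 0.018×17.7 = 114.3
Vm = 26.6 · ln(0.10334) = 26.6 × (-2.2697) = -60.37 mV

-60 mV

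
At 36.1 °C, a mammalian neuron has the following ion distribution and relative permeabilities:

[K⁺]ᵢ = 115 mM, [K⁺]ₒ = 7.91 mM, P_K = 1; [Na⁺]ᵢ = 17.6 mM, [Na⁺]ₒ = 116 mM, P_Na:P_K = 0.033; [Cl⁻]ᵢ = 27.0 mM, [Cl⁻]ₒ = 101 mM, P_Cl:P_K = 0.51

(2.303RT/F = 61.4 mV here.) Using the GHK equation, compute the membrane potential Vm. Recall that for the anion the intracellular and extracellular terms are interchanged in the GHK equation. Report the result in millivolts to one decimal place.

Vm = 61.4 · log₁₀[(Σ P·[cation]ₒ + Σ P·[anion]ᵢ) / (Σ P·[cation]ᵢ + Σ P·[anion]ₒ)]
Numerator = 1×7.91 + 0.033×116 + 0.51×27.0 = 25.51
Denominator = 1×115 + 0.033×17.6 + 0.51×101 = 167.1
Vm = 61.4 · log₁₀(0.15266) = 61.4 × (-0.8163) = -50.12 mV

-50.1 mV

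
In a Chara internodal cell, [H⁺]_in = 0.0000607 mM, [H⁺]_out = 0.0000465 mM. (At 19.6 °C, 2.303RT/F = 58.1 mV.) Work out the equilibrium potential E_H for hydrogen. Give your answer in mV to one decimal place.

E = (58.1/z) · log₁₀([H⁺]_out/[H⁺]_in) with z = +1.
= (58.1/1) · log₁₀(0.0000465/0.0000607) = 58.10 · log₁₀(0.7661)
= 58.10 · (-0.1157) = -6.72 mV

-6.7 mV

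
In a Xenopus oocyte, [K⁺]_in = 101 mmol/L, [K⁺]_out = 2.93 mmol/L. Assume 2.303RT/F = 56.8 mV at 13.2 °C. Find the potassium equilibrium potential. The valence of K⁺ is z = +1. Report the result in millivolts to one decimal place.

E = (56.8/z) · log₁₀([K⁺]_out/[K⁺]_in) with z = +1.
= (56.8/1) · log₁₀(2.93/101) = 56.80 · log₁₀(0.02901)
= 56.80 · (-1.5375) = -87.33 mV

-87.3 mV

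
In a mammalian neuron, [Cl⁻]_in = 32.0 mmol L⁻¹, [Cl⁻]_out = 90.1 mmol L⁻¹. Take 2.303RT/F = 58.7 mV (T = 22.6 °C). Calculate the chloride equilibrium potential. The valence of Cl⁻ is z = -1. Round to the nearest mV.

E = (58.7/z) · log₁₀([Cl⁻]_out/[Cl⁻]_in) with z = -1.
For an anion, dividing by z = -1 reverses the sign.
= (58.7/-1) · log₁₀(90.1/32.0) = -58.70 · log₁₀(2.816)
= -58.70 · (0.4496) = -26.39 mV

-26 mV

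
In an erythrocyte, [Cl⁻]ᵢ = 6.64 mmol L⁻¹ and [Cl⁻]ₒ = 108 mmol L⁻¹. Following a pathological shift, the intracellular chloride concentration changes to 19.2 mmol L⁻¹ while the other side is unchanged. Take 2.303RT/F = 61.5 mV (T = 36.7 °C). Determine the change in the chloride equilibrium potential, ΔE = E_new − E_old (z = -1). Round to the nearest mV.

28 mV

E_old = (61.5/-1)·log₁₀(108/6.64) = -74.49 mV
E_new = (61.5/-1)·log₁₀(108/19.2) = -46.13 mV
ΔE = -46.13 − (-74.49) = 28.36 mV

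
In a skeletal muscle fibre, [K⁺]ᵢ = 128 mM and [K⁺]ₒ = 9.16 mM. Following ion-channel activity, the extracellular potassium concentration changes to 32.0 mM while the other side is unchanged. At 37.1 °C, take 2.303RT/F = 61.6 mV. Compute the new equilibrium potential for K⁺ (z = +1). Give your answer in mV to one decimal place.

-37.1 mV

After the shift: [K⁺]_out = 32.0, [K⁺]_in = 128 mM.
E_new = (61.6/1)·log₁₀(32.0/128) = 61.60 · (-0.6021) = -37.09 mV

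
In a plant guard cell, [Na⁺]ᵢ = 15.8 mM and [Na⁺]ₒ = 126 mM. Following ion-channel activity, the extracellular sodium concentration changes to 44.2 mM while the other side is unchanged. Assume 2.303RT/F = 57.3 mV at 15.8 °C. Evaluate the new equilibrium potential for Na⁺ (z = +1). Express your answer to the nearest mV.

26 mV

After the shift: [Na⁺]_out = 44.2, [Na⁺]_in = 15.8 mM.
E_new = (57.3/1)·log₁₀(44.2/15.8) = 57.30 · (0.4468) = 25.60 mV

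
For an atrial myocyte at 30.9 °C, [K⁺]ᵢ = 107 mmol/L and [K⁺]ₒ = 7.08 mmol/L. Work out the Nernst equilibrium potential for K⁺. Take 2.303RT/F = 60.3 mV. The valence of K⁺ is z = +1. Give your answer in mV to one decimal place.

-71.1 mV

E = (60.3/z) · log₁₀([K⁺]_out/[K⁺]_in) with z = +1.
= (60.3/1) · log₁₀(7.08/107) = 60.30 · log₁₀(0.06617)
= 60.30 · (-1.1794) = -71.11 mV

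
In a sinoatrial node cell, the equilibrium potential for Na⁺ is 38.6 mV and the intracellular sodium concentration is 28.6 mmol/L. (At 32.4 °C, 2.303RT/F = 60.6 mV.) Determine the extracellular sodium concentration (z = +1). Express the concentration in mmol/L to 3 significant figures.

124 mmol/L

Nernst: E = (60.6/1) · log₁₀([out]/[in]), so log₁₀([out]/[in]) = 38.6 × 1 / 60.6 = 0.6370.
[out]/[in] = 10^(0.6370) = 4.335.
[out] = 4.335 × 28.6 = 124 mmol/L.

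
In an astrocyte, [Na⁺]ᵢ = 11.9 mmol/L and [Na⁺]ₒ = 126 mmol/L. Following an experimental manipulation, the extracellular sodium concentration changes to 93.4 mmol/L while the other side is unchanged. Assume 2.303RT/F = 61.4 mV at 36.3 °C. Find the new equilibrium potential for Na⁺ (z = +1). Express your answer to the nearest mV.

55 mV

After the shift: [Na⁺]_out = 93.4, [Na⁺]_in = 11.9 mmol/L.
E_new = (61.4/1)·log₁₀(93.4/11.9) = 61.40 · (0.8948) = 54.94 mV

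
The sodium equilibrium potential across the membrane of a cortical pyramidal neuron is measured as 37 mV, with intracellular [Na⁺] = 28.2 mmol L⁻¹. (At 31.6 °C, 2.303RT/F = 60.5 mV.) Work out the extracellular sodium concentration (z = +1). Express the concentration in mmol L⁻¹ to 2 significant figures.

120 mmol L⁻¹

Nernst: E = (60.5/1) · log₁₀([out]/[in]), so log₁₀([out]/[in]) = 37.0 × 1 / 60.5 = 0.6116.
[out]/[in] = 10^(0.6116) = 4.089.
[out] = 4.089 × 28.2 = 115.3 mmol L⁻¹.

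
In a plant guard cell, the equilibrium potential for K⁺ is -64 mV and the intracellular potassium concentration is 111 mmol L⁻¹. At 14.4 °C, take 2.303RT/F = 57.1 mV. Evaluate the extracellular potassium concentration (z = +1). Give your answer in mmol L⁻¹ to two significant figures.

Nernst: E = (57.1/1) · log₁₀([out]/[in]), so log₁₀([out]/[in]) = -64.0 × 1 / 57.1 = -1.1208.
[out]/[in] = 10^(-1.1208) = 0.07571.
[out] = 0.07571 × 111 = 8.404 mmol L⁻¹.

8.4 mmol L⁻¹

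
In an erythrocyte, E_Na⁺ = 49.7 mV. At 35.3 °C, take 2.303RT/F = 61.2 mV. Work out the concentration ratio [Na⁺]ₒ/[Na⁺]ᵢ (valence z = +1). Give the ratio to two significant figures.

log₁₀([out]/[in]) = E·z/(61.2) = 49.7 × 1 / 61.2 = 0.8121
[out]/[in] = 10^(0.8121) = 6.488

6.5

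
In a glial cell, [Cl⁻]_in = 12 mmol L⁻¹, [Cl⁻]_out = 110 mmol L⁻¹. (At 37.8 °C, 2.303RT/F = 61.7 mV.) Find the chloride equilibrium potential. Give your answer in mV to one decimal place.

-59.4 mV

E = (61.7/z) · log₁₀([Cl⁻]_out/[Cl⁻]_in) with z = -1.
For an anion, dividing by z = -1 reverses the sign.
= (61.7/-1) · log₁₀(110/12) = -61.70 · log₁₀(9.167)
= -61.70 · (0.9622) = -59.37 mV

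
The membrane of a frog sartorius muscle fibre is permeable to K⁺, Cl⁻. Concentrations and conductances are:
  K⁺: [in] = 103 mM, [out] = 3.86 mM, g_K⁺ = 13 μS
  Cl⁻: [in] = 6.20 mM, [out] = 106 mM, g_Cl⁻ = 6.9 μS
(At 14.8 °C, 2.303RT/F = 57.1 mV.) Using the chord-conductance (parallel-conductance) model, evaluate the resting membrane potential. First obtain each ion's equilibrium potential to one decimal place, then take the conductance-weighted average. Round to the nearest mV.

-78 mV

E_K⁺ = (57.1/1)·log₁₀(3.86/103) = -81.4 mV
E_Cl⁻ = (57.1/-1)·log₁₀(106/6.20) = -70.4 mV
Vm = (Σ gᵢEᵢ)/(Σ gᵢ) = (13·-81.4 + 6.9·-70.4) / (13 + 6.9)
= -1543.96 / 19.9 = -77.59 mV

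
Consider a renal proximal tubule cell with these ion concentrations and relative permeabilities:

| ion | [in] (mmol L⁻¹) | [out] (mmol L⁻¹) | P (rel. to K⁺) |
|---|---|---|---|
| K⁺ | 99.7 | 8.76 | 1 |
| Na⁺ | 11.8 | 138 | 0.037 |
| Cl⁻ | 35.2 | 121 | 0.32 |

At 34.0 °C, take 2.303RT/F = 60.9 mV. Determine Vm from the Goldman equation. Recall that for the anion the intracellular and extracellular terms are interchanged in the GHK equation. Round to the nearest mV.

Vm = 60.9 · log₁₀[(Σ P·[cation]ₒ + Σ P·[anion]ᵢ) / (Σ P·[cation]ᵢ + Σ P·[anion]ₒ)]
Numerator = 1×8.76 + 0.037×138 + 0.32×35.2 = 25.13
Denominator = 1×99.7 + 0.037×11.8 + 0.32×121 = 138.9
Vm = 60.9 · log₁₀(0.18098) = 60.9 × (-0.7424) = -45.21 mV

-45 mV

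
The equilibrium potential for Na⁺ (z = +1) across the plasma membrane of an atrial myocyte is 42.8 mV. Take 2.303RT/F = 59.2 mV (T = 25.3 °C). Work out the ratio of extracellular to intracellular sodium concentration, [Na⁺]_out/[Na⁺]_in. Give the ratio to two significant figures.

5.3

log₁₀([out]/[in]) = E·z/(59.2) = 42.8 × 1 / 59.2 = 0.7230
[out]/[in] = 10^(0.7230) = 5.284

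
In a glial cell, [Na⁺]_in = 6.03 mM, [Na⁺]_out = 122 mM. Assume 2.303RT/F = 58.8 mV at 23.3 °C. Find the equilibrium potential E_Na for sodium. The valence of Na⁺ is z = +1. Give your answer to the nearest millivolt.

E = (58.8/z) · log₁₀([Na⁺]_out/[Na⁺]_in) with z = +1.
= (58.8/1) · log₁₀(122/6.03) = 58.80 · log₁₀(20.23)
= 58.80 · (1.3060) = 76.80 mV

77 mV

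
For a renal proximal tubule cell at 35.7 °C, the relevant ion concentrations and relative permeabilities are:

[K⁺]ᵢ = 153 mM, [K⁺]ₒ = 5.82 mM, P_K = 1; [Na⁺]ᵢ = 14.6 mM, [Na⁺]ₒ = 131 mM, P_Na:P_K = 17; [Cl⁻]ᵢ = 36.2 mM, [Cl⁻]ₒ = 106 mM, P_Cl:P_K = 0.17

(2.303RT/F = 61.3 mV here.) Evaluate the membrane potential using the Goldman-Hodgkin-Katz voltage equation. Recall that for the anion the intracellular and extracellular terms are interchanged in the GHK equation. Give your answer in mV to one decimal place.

44.6 mV

Vm = 61.3 · log₁₀[(Σ P·[cation]ₒ + Σ P·[anion]ᵢ) / (Σ P·[cation]ᵢ + Σ P·[anion]ₒ)]
Numerator = 1×5.82 + 17×131 + 0.17×36.2 = 2239
Denominator = 1×153 + 17×14.6 + 0.17×106 = 419.2
Vm = 61.3 · log₁₀(5.3408) = 61.3 × (0.7276) = 44.60 mV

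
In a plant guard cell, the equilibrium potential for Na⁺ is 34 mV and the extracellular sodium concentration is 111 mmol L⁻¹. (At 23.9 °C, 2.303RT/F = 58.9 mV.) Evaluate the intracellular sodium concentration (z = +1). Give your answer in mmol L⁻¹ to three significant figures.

29.4 mmol L⁻¹

Nernst: E = (58.9/1) · log₁₀([out]/[in]), so log₁₀([out]/[in]) = 34.0 × 1 / 58.9 = 0.5772.
[out]/[in] = 10^(0.5772) = 3.778.
[in] = 111 / 3.778 = 29.38 mmol L⁻¹.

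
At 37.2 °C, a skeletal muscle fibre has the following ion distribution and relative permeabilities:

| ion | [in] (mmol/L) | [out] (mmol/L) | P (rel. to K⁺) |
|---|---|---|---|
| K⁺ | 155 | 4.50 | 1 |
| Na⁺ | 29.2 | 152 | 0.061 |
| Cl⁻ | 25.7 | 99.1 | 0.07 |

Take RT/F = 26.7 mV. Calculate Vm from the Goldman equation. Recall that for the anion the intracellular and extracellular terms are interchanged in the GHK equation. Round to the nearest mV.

-63 mV

Vm = 26.7 · ln[(Σ P·[cation]ₒ + Σ P·[anion]ᵢ) / (Σ P·[cation]ᵢ + Σ P·[anion]ₒ)]
Numerator = 1×4.50 + 0.061×152 + 0.07×25.7 = 15.57
Denominator = 1×155 + 0.061×29.2 + 0.07×99.1 = 163.7
Vm = 26.7 · ln(0.095109) = 26.7 × (-2.3527) = -62.82 mV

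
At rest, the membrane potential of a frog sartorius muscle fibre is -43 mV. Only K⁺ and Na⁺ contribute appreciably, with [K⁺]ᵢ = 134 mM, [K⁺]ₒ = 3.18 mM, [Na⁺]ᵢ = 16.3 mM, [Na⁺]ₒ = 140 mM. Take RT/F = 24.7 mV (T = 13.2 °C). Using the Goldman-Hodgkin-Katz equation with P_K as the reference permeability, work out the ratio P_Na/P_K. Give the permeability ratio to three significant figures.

Let α = P_Na/P_K. GHK: Vm = 24.7·ln[(Kₒ + α·Naₒ)/(Kᵢ + α·Naᵢ)].
e^(Vm/24.7) = e^(-43.0/24.7) = 0.17536
So 0.17536·(Kᵢ + α·Naᵢ) = Kₒ + α·Naₒ → α = (0.17536·134.0 − 3.18) / (140.0 − 0.17536·16.3)
α = (23.5 − 3.18) / (140.0 − 2.858) = 20.32/137.1 = 0.1482

0.148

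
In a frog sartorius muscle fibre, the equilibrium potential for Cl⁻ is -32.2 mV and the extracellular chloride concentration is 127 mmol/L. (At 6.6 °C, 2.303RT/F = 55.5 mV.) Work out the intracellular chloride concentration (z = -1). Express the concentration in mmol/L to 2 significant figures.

33 mmol/L

Nernst: E = (55.5/-1) · log₁₀([out]/[in]), so log₁₀([out]/[in]) = -32.2 × -1 / 55.5 = 0.5802.
[out]/[in] = 10^(0.5802) = 3.803.
[in] = 127 / 3.803 = 33.39 mmol/L.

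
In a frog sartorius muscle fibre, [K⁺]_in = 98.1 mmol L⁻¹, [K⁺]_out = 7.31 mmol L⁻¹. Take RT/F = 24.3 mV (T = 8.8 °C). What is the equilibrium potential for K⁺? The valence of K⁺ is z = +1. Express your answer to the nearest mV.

E = (24.3/z) · ln([K⁺]_out/[K⁺]_in) with z = +1.
= (24.3/1) · ln(7.31/98.1) = 24.30 · ln(0.07452)
= 24.30 · (-2.5967) = -63.10 mV

-63 mV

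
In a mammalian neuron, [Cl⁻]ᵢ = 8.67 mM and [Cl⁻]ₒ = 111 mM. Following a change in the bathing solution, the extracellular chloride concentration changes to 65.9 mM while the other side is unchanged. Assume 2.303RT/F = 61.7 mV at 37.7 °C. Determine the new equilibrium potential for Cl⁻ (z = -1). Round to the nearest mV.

-54 mV

After the shift: [Cl⁻]_out = 65.9, [Cl⁻]_in = 8.67 mM.
E_new = (61.7/-1)·log₁₀(65.9/8.67) = -61.70 · (0.8809) = -54.35 mV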